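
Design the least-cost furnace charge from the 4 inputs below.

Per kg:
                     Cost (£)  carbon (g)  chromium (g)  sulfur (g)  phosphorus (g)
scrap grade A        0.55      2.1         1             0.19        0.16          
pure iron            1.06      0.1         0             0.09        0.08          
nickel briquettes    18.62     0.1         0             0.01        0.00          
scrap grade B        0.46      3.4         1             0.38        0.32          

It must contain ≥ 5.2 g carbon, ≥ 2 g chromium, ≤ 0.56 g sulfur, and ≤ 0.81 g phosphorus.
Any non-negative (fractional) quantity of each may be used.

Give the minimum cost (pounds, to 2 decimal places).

£1.01

This is a linear program. Let x1 = kg of scrap grade A, x2 = kg of pure iron, x3 = kg of nickel briquettes, x4 = kg of scrap grade B.
min 0.55x1 + 1.06x2 + 18.62x3 + 0.46x4 s.t.:
  2.1x1 + 0.1x2 + 0.1x3 + 3.4x4 ≥ 5.2   (carbon)
  1x1 + 1x4 ≥ 2   (chromium)
  0.19x1 + 0.09x2 + 0.01x3 + 0.38x4 ≤ 0.56   (sulfur)
  0.16x1 + 0.08x2 + 0.32x4 ≤ 0.81   (phosphorus)
  x1, x2, x3, x4 ≥ 0.
The optimal basis is {scrap grade A, scrap grade B}; pure iron, nickel briquettes drop out. There the chromium and sulfur constraints are tight.
Solving gives x1 = 1.053, x4 = 0.9474.
Cost = 0.55·1.053 + 0.46·0.9474 = 1.01495.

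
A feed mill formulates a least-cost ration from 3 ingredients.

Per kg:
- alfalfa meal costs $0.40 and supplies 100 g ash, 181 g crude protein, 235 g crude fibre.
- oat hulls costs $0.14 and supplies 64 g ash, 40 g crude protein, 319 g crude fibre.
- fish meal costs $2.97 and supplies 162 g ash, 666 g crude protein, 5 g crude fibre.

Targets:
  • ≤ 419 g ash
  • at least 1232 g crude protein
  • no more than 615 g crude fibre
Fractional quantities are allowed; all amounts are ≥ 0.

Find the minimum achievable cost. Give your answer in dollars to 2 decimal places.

$4.63

This is a linear program. Let x1 = kg of alfalfa meal, x2 = kg of oat hulls, x3 = kg of fish meal.
Minimise 0.4x1 + 0.14x2 + 2.97x3 s.t.:
  100x1 + 64x2 + 162x3 ≤ 419   (ash)
  181x1 + 40x2 + 666x3 ≥ 1232   (crude protein)
  235x1 + 319x2 + 5x3 ≤ 615   (crude fibre)
  x1, x2, x3 ≥ 0.
The cheapest feasible vertex uses only alfalfa meal, fish meal; oat hulls is not used. Binding constraints: ash and crude protein.
Solving gives x1 = 2.1318, x3 = 1.2705.
Objective = 0.4·2.1318 + 2.97·1.2705 = 4.6261.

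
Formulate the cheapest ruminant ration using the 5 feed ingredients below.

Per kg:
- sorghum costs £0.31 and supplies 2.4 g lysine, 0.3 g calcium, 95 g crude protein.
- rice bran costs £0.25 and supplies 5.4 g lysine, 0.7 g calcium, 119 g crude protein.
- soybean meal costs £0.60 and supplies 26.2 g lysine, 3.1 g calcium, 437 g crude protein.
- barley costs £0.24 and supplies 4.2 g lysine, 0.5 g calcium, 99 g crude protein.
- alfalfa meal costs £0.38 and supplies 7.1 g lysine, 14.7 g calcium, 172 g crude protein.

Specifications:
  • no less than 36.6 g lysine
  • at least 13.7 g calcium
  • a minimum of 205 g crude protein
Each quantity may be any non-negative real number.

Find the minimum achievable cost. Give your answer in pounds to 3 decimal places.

Let x1 = kg of sorghum, x2 = kg of rice bran, x3 = kg of soybean meal, x4 = kg of barley, x5 = kg of alfalfa meal.
min 0.31x1 + 0.25x2 + 0.6x3 + 0.24x4 + 0.38x5 s.t.:
  2.4x1 + 5.4x2 + 26.2x3 + 4.2x4 + 7.1x5 ≥ 36.6   (lysine)
  0.3x1 + 0.7x2 + 3.1x3 + 0.5x4 + 14.7x5 ≥ 13.7   (calcium)
  95x1 + 119x2 + 437x3 + 99x4 + 172x5 ≥ 205   (crude protein)
  x1, x2, x3, x4, x5 ≥ 0.
The minimum-cost mix takes nothing from sorghum, rice bran, barley — only soybean meal, alfalfa meal. There the lysine and calcium constraints are tight.
Solving gives x3 = 1.214, x5 = 0.676.
Cost = 0.6·1.214 + 0.38·0.676 = 0.98528.

£0.985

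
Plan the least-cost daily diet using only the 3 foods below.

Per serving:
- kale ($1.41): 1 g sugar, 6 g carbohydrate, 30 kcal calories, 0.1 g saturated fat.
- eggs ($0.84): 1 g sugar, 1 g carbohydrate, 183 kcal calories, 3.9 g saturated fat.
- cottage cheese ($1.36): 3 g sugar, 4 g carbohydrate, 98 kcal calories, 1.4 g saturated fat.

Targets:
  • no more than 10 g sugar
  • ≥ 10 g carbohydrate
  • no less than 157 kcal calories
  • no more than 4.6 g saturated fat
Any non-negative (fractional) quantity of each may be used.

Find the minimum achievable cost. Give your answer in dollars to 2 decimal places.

This is a linear program. Let x1 = servings of kale, x2 = servings of eggs, x3 = servings of cottage cheese.
Minimize 1.41x1 + 0.84x2 + 1.36x3 with:
  1x1 + 1x2 + 3x3 ≤ 10   (sugar)
  6x1 + 1x2 + 4x3 ≥ 10   (carbohydrate)
  30x1 + 183x2 + 98x3 ≥ 157   (calories)
  0.1x1 + 3.9x2 + 1.4x3 ≤ 4.6   (saturated fat)
  x1, x2, x3 ≥ 0.
The minimum-cost mix takes nothing from cottage cheese — only kale, eggs. Binding constraints: carbohydrate and calories.
Optimal quantities: kale = 1.566 servings, eggs = 0.6011 servings.
Total cost: 1.41·1.566 + 0.84·0.6011 = 2.7130.

$2.71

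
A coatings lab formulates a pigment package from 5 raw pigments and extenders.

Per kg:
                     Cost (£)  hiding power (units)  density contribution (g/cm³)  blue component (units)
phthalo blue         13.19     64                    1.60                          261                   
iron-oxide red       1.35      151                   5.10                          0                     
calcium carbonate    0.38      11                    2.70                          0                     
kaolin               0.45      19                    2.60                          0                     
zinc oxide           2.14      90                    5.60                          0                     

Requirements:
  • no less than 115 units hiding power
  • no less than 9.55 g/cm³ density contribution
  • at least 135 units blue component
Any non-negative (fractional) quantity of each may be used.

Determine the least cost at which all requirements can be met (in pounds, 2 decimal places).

Let x1 = kg of phthalo blue, x2 = kg of iron-oxide red, x3 = kg of calcium carbonate, x4 = kg of kaolin, x5 = kg of zinc oxide.
Minimize 13.19x1 + 1.35x2 + 0.38x3 + 0.45x4 + 2.14x5 with:
  64x1 + 151x2 + 11x3 + 19x4 + 90x5 ≥ 115   (hiding power)
  1.6x1 + 5.1x2 + 2.7x3 + 2.6x4 + 5.6x5 ≥ 9.55   (density contribution)
  261x1 ≥ 135   (blue component)
  x1, x2, x3, x4, x5 ≥ 0.
The optimal basis is {phthalo blue, iron-oxide red, calcium carbonate}; kaolin, zinc oxide drop out. Binding constraints: hiding power, density contribution, blue component.
So phthalo blue = 0.51724 kg, iron-oxide red = 0.35601 kg, calcium carbonate = 2.5581 kg.
Total cost: 13.19·0.51724 + 1.35·0.35601 + 0.38·2.5581 = 8.2751.

£8.28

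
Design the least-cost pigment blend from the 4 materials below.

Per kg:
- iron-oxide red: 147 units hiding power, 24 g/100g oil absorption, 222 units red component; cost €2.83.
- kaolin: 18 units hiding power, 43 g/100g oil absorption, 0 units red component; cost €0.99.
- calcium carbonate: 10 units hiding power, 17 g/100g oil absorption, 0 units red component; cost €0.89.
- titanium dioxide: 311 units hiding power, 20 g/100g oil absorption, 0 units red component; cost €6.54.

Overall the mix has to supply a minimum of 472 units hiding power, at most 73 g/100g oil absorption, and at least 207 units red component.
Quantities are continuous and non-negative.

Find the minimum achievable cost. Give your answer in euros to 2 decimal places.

€9.16

This is a linear program. Let x1 = kg of iron-oxide red, x2 = kg of kaolin, x3 = kg of calcium carbonate, x4 = kg of titanium dioxide.
min 2.83x1 + 0.99x2 + 0.89x3 + 6.54x4 subject to:
  147x1 + 18x2 + 10x3 + 311x4 ≥ 472   (hiding power)
  24x1 + 43x2 + 17x3 + 20x4 ≤ 73   (oil absorption)
  222x1 ≥ 207   (red component)
  x1, x2, x3, x4 ≥ 0.
The optimal basis is {iron-oxide red, titanium dioxide}; kaolin, calcium carbonate drop out. The hiding power and oil absorption requirements are met with equality.
So iron-oxide red = 2.932 kg, titanium dioxide = 0.132 kg.
Cost = 2.83·2.932 + 6.54·0.132 = 9.1608.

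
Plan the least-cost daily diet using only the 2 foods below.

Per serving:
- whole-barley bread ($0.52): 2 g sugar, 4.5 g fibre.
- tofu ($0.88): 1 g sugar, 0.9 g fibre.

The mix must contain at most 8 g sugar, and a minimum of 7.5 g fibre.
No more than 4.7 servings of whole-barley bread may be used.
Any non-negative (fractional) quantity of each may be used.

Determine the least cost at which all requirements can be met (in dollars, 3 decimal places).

Set it up as a linear program. Let x1 = servings of whole-barley bread, x2 = servings of tofu.
Minimise 0.52x1 + 0.88x2 s.t.:
  2x1 + 1x2 ≤ 8   (sugar)
  4.5x1 + 0.9x2 ≥ 7.5   (fibre)
  x1 ≤ 4.7
  x1, x2 ≥ 0.
The optimal basis is {whole-barley bread}; tofu drops out. There the fibre constraint is tight.
Solving gives x1 = 1.667.
Objective = 0.52·1.667 = 0.86684.

$0.867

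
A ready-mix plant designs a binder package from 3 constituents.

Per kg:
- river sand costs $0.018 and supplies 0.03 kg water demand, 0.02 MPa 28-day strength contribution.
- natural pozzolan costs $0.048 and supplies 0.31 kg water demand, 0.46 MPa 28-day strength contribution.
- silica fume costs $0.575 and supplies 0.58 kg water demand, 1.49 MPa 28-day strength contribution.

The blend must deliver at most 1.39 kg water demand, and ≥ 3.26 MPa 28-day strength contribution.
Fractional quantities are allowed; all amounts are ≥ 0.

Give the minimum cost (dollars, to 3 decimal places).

Let x1 = kg of river sand, x2 = kg of natural pozzolan, x3 = kg of silica fume.
min 0.018x1 + 0.048x2 + 0.575x3 s.t.:
  0.03x1 + 0.31x2 + 0.58x3 ≤ 1.39   (water demand)
  0.02x1 + 0.46x2 + 1.49x3 ≥ 3.26   (28-day strength contribution)
  x1, x2, x3 ≥ 0.
The minimum-cost mix takes nothing from river sand — only natural pozzolan, silica fume. The water demand and 28-day strength contribution requirements are met with equality.
Optimal quantities: natural pozzolan = 0.92414 kg, silica fume = 1.9026 kg.
Total cost: 0.048·0.92414 + 0.575·1.9026 = 1.13835.

$1.138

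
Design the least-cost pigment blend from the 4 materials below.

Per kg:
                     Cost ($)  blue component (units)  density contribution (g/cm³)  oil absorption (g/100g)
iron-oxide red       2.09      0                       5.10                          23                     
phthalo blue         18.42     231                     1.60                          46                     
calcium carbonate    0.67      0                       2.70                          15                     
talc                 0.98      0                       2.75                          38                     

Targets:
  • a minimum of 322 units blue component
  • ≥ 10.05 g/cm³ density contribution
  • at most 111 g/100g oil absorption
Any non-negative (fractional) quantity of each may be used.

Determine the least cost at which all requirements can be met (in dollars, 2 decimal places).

Treat it as an LP. Let x1 = kg of iron-oxide red, x2 = kg of phthalo blue, x3 = kg of calcium carbonate, x4 = kg of talc.
Minimise 2.09x1 + 18.42x2 + 0.67x3 + 0.98x4 subject to:
  231x2 ≥ 322   (blue component)
  5.1x1 + 1.6x2 + 2.7x3 + 2.75x4 ≥ 10.05   (density contribution)
  23x1 + 46x2 + 15x3 + 38x4 ≤ 111   (oil absorption)
  x1, x2, x3, x4 ≥ 0.
The minimum-cost mix takes nothing from iron-oxide red, talc — only phthalo blue, calcium carbonate. There the blue component and density contribution constraints are tight.
Optimal quantities: phthalo blue = 1.394 kg, calcium carbonate = 2.896 kg.
Objective = 18.42·1.394 + 0.67·2.896 = 27.6178.

$27.62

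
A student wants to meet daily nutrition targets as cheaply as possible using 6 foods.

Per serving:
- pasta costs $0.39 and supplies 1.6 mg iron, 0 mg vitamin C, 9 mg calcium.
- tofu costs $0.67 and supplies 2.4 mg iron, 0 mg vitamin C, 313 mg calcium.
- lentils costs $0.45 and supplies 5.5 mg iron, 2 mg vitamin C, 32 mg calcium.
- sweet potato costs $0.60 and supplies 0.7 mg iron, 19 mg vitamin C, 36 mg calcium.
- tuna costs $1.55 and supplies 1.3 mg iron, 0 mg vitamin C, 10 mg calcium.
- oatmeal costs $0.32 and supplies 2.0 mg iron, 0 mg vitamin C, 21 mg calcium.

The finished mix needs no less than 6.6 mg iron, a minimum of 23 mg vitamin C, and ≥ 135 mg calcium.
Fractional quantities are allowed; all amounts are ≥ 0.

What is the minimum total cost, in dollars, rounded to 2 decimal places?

$1.24

Let x1 = servings of pasta, x2 = servings of tofu, x3 = servings of lentils, x4 = servings of sweet potato, x5 = servings of tuna, x6 = servings of oatmeal.
min 0.39x1 + 0.67x2 + 0.45x3 + 0.6x4 + 1.55x5 + 0.32x6 with:
  1.6x1 + 2.4x2 + 5.5x3 + 0.7x4 + 1.3x5 + 2x6 ≥ 6.6   (iron)
  2x3 + 19x4 ≥ 23   (vitamin C)
  9x1 + 313x2 + 32x3 + 36x4 + 10x5 + 21x6 ≥ 135   (calcium)
  x1, x2, x3, x4, x5, x6 ≥ 0.
The minimum-cost mix takes nothing from pasta, tuna, oatmeal — only tofu, lentils, sweet potato. The iron, vitamin C, calcium requirements are met with equality.
Optimal quantities: tofu = 0.2047 servings, lentils = 0.9696 servings, sweet potato = 1.108 servings.
Hence cost = 0.67·0.2047 + 0.45·0.9696 + 0.6·1.108 = $1.2383.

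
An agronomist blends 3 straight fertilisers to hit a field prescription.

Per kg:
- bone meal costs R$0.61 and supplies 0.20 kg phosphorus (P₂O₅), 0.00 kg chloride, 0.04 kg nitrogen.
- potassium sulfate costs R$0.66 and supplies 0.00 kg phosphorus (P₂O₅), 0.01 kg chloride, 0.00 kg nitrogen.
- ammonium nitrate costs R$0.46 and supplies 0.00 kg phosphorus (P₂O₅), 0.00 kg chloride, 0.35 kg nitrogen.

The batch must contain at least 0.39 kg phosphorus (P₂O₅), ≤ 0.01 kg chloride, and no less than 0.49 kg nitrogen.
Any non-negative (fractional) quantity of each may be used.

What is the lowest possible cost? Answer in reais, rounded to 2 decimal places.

R$1.73

This is a linear program. Let x1 = kg of bone meal, x2 = kg of potassium sulfate, x3 = kg of ammonium nitrate.
min 0.61x1 + 0.66x2 + 0.46x3 with:
  0.2x1 ≥ 0.39   (phosphorus (P₂O₅))
  0.01x2 ≤ 0.01   (chloride)
  0.04x1 + 0.35x3 ≥ 0.49   (nitrogen)
  x1, x2, x3 ≥ 0.
The optimal basis is {bone meal, ammonium nitrate}; potassium sulfate drops out. The phosphorus (P₂O₅) and nitrogen requirements are met with equality.
Solving gives x1 = 1.95, x3 = 1.177.
Objective = 0.61·1.95 + 0.46·1.177 = 1.7309.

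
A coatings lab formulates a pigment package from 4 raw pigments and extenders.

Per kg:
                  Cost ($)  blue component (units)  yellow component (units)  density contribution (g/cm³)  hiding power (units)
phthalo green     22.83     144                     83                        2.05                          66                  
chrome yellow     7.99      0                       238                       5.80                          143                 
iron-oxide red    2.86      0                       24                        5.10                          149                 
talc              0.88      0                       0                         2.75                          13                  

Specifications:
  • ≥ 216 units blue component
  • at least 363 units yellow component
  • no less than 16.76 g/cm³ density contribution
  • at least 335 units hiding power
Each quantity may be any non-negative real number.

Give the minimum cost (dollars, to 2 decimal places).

$45.07

Set it up as a linear program. Let x1 = kg of phthalo green, x2 = kg of chrome yellow, x3 = kg of iron-oxide red, x4 = kg of talc.
Minimise 22.83x1 + 7.99x2 + 2.86x3 + 0.88x4 subject to:
  144x1 ≥ 216   (blue component)
  83x1 + 238x2 + 24x3 ≥ 363   (yellow component)
  2.05x1 + 5.8x2 + 5.1x3 + 2.75x4 ≥ 16.76   (density contribution)
  66x1 + 143x2 + 149x3 + 13x4 ≥ 335   (hiding power)
  x1, x2, x3, x4 ≥ 0.
The optimal mix uses every input. Binding constraints: blue component, yellow component, density contribution, hiding power.
Solving gives x1 = 1.5, x2 = 0.9527, x3 = 0.49, x4 = 2.058.
Total cost: 22.83·1.5 + 7.99·0.9527 + 2.86·0.49 + 0.88·2.058 = 45.0695.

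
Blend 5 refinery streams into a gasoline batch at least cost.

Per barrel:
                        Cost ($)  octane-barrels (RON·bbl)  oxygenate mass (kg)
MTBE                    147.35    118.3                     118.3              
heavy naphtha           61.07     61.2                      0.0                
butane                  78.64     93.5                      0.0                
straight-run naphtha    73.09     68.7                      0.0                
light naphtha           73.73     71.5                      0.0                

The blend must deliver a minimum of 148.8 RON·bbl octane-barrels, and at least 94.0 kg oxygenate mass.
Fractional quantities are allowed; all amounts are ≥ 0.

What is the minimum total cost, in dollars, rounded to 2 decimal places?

This is a linear program. Let x1 = barrels of MTBE, x2 = barrels of heavy naphtha, x3 = barrels of butane, x4 = barrels of straight-run naphtha, x5 = barrels of light naphtha.
min 147.35x1 + 61.07x2 + 78.64x3 + 73.09x4 + 73.73x5 subject to:
  118.3x1 + 61.2x2 + 93.5x3 + 68.7x4 + 71.5x5 ≥ 148.8   (octane-barrels)
  118.3x1 ≥ 94   (oxygenate mass)
  x1, x2, x3, x4, x5 ≥ 0.
The cheapest feasible vertex uses only MTBE, butane; heavy naphtha, straight-run naphtha, light naphtha are not used. The octane-barrels and oxygenate mass requirements are met with equality.
Solving gives x1 = 0.79459, x3 = 0.5861.
Total cost: 147.35·0.79459 + 78.64·0.5861 = 163.1737.

$163.17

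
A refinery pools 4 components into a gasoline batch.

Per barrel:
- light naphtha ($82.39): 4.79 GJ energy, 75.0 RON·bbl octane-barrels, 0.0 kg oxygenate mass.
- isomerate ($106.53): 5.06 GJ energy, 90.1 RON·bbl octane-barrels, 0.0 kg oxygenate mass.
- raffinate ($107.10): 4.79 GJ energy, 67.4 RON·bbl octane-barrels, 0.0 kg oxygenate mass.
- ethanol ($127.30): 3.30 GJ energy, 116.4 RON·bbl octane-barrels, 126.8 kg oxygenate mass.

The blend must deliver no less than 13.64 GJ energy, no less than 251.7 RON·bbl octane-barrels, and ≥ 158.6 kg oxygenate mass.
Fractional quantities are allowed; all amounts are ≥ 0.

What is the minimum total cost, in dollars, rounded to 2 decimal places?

Treat it as an LP. Let x1 = barrels of light naphtha, x2 = barrels of isomerate, x3 = barrels of raffinate, x4 = barrels of ethanol.
min 82.39x1 + 106.53x2 + 107.1x3 + 127.3x4 with:
  4.79x1 + 5.06x2 + 4.79x3 + 3.3x4 ≥ 13.64   (energy)
  75x1 + 90.1x2 + 67.4x3 + 116.4x4 ≥ 251.7   (octane-barrels)
  126.8x4 ≥ 158.6   (oxygenate mass)
  x1, x2, x3, x4 ≥ 0.
The optimal basis is {light naphtha, ethanol}; isomerate, raffinate drop out. The energy and oxygenate mass requirements are met with equality.
So light naphtha = 1.98589 barrels, ethanol = 1.25079 barrels.
Hence cost = 82.39·1.98589 + 127.3·1.25079 = $322.8430.

$322.84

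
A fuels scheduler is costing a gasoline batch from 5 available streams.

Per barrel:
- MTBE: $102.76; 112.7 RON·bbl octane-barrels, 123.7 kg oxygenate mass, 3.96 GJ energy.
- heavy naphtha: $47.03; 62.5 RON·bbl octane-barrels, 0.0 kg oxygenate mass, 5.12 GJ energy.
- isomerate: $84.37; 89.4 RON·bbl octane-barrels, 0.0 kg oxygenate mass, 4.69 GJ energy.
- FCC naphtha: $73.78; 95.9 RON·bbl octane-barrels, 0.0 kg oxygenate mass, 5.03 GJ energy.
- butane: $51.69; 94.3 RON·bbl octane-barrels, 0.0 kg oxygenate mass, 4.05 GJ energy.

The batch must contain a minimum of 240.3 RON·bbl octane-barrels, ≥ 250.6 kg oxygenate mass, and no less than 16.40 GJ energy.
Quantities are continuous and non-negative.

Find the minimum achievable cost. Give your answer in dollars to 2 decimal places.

$285.13

Let x1 = barrels of MTBE, x2 = barrels of heavy naphtha, x3 = barrels of isomerate, x4 = barrels of FCC naphtha, x5 = barrels of butane.
Minimize 102.76x1 + 47.03x2 + 84.37x3 + 73.78x4 + 51.69x5 with:
  112.7x1 + 62.5x2 + 89.4x3 + 95.9x4 + 94.3x5 ≥ 240.3   (octane-barrels)
  123.7x1 ≥ 250.6   (oxygenate mass)
  3.96x1 + 5.12x2 + 4.69x3 + 5.03x4 + 4.05x5 ≥ 16.4   (energy)
  x1, x2, x3, x4, x5 ≥ 0.
At the optimum only MTBE, heavy naphtha are positive (isomerate, FCC naphtha, butane = 0). There the oxygenate mass and energy constraints are tight.
That vertex is x1 = 2.026, x2 = 1.636.
Objective = 102.76·2.026 + 47.03·1.636 = 285.1328.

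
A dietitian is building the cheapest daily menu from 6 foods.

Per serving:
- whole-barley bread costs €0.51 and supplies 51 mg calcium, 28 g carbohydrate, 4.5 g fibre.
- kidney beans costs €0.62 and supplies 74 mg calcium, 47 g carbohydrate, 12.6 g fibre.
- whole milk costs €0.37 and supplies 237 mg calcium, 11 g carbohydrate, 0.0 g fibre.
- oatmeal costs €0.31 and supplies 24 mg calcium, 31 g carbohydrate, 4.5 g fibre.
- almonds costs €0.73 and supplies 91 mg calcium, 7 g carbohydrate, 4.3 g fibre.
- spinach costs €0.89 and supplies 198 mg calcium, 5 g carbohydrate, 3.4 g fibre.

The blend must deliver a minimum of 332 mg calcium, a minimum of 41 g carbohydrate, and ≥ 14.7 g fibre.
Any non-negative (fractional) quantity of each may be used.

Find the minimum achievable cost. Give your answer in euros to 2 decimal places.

€1.11

Treat it as an LP. Let x1 = servings of whole-barley bread, x2 = servings of kidney beans, x3 = servings of whole milk, x4 = servings of oatmeal, x5 = servings of almonds, x6 = servings of spinach.
Minimize 0.51x1 + 0.62x2 + 0.37x3 + 0.31x4 + 0.73x5 + 0.89x6 with:
  51x1 + 74x2 + 237x3 + 24x4 + 91x5 + 198x6 ≥ 332   (calcium)
  28x1 + 47x2 + 11x3 + 31x4 + 7x5 + 5x6 ≥ 41   (carbohydrate)
  4.5x1 + 12.6x2 + 4.5x4 + 4.3x5 + 3.4x6 ≥ 14.7   (fibre)
  x1, x2, x3, x4, x5, x6 ≥ 0.
The cheapest feasible vertex uses only kidney beans, whole milk; whole-barley bread, oatmeal, almonds, spinach are not used. Binding constraints: calcium and fibre.
That vertex is x2 = 1.167, x3 = 1.037.
Hence cost = 0.62·1.167 + 0.37·1.037 = €1.1072.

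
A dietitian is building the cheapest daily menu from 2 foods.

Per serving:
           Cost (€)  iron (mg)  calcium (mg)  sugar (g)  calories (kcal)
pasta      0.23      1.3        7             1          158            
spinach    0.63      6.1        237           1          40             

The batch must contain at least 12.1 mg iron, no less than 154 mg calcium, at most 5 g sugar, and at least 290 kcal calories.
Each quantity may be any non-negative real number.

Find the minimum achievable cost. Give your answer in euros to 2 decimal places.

This is a linear program. Let x1 = servings of pasta, x2 = servings of spinach.
min 0.23x1 + 0.63x2 with:
  1.3x1 + 6.1x2 ≥ 12.1   (iron)
  7x1 + 237x2 ≥ 154   (calcium)
  1x1 + 1x2 ≤ 5   (sugar)
  158x1 + 40x2 ≥ 290   (calories)
  x1, x2 ≥ 0.
Both inputs are positive at the optimum. The iron and calories requirements are met with equality.
Optimal quantities: pasta = 1.409 servings, spinach = 1.683 servings.
Hence cost = 0.23·1.409 + 0.63·1.683 = €1.3844.

€1.38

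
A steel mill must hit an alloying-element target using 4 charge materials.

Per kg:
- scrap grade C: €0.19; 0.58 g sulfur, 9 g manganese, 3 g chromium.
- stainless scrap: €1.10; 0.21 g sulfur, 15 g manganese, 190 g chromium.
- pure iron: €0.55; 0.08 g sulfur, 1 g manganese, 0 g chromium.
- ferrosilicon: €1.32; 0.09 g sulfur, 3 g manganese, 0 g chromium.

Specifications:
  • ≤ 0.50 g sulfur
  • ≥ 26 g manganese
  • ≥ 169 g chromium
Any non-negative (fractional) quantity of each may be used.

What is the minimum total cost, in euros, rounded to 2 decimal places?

This is a linear program. Let x1 = kg of scrap grade C, x2 = kg of stainless scrap, x3 = kg of pure iron, x4 = kg of ferrosilicon.
Minimize 0.19x1 + 1.1x2 + 0.55x3 + 1.32x4 with:
  0.58x1 + 0.21x2 + 0.08x3 + 0.09x4 ≤ 0.5   (sulfur)
  9x1 + 15x2 + 1x3 + 3x4 ≥ 26   (manganese)
  3x1 + 190x2 ≥ 169   (chromium)
  x1, x2, x3, x4 ≥ 0.
The optimal basis is {scrap grade C, stainless scrap}; pure iron, ferrosilicon drop out. The sulfur and manganese requirements are met with equality.
So scrap grade C = 0.2996 kg, stainless scrap = 1.554 kg.
Objective = 0.19·0.2996 + 1.1·1.554 = 1.7663.

€1.77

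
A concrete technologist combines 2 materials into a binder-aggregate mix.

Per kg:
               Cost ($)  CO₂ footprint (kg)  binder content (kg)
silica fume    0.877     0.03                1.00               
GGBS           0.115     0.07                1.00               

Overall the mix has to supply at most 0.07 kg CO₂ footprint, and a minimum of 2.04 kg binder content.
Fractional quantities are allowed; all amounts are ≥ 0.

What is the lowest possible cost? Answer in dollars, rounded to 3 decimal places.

Set it up as a linear program. Let x1 = kg of silica fume, x2 = kg of GGBS.
Minimize 0.877x1 + 0.115x2 s.t.:
  0.03x1 + 0.07x2 ≤ 0.07   (CO₂ footprint)
  1x1 + 1x2 ≥ 2.04   (binder content)
  x1, x2 ≥ 0.
Both inputs are positive at the optimum. There the CO₂ footprint and binder content constraints are tight.
So silica fume = 1.82 kg, GGBS = 0.22 kg.
Hence cost = 0.877·1.82 + 0.115·0.22 = $1.62144.

$1.621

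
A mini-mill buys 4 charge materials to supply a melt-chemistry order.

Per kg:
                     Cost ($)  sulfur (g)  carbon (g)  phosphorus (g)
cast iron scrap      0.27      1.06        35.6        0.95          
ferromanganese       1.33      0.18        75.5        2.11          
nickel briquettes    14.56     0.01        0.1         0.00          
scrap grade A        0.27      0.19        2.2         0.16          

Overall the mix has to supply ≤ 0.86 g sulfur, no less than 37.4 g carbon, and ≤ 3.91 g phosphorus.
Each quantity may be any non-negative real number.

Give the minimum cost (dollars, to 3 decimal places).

$0.377

Set it up as a linear program. Let x1 = kg of cast iron scrap, x2 = kg of ferromanganese, x3 = kg of nickel briquettes, x4 = kg of scrap grade A.
Minimise 0.27x1 + 1.33x2 + 14.56x3 + 0.27x4 subject to:
  1.06x1 + 0.18x2 + 0.01x3 + 0.19x4 ≤ 0.86   (sulfur)
  35.6x1 + 75.5x2 + 0.1x3 + 2.2x4 ≥ 37.4   (carbon)
  0.95x1 + 2.11x2 + 0.16x4 ≤ 3.91   (phosphorus)
  x1, x2, x3, x4 ≥ 0.
The optimal basis is {cast iron scrap, ferromanganese}; nickel briquettes, scrap grade A drop out. The sulfur and carbon requirements are met with equality.
Solving gives x1 = 0.7905, x2 = 0.12263.
Total cost: 0.27·0.7905 + 1.33·0.12263 = 0.37653.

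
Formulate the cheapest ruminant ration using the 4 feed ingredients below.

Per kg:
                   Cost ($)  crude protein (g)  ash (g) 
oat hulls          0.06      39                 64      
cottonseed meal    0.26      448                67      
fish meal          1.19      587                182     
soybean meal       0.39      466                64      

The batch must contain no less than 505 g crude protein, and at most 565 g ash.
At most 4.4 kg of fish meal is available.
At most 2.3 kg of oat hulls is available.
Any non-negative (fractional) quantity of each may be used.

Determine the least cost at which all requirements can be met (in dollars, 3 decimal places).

This is a linear program. Let x1 = kg of oat hulls, x2 = kg of cottonseed meal, x3 = kg of fish meal, x4 = kg of soybean meal.
Minimise 0.06x1 + 0.26x2 + 1.19x3 + 0.39x4 s.t.:
  39x1 + 448x2 + 587x3 + 466x4 ≥ 505   (crude protein)
  64x1 + 67x2 + 182x3 + 64x4 ≤ 565   (ash)
  x3 ≤ 4.4
  x1 ≤ 2.3
  x1, x2, x3, x4 ≥ 0.
At the optimum only cottonseed meal is positive (oat hulls, fish meal, soybean meal = 0). Binding constraint: crude protein.
Optimal quantities: cottonseed meal = 1.127 kg.
Total cost: 0.26·1.127 = 0.29302.

$0.293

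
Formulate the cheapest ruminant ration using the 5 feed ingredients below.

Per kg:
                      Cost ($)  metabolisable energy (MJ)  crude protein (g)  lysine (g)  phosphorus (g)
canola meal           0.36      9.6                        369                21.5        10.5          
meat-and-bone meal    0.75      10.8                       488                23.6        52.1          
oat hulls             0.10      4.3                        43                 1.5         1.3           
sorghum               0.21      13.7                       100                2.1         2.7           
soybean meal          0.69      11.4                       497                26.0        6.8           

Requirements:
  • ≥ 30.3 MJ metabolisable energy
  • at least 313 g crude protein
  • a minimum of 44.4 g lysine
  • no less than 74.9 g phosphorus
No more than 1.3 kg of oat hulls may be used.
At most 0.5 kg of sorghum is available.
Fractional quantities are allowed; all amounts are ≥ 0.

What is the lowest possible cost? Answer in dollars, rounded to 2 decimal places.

This is a linear program. Let x1 = kg of canola meal, x2 = kg of meat-and-bone meal, x3 = kg of oat hulls, x4 = kg of sorghum, x5 = kg of soybean meal.
Minimize 0.36x1 + 0.75x2 + 0.1x3 + 0.21x4 + 0.69x5 with:
  9.6x1 + 10.8x2 + 4.3x3 + 13.7x4 + 11.4x5 ≥ 30.3   (metabolisable energy)
  369x1 + 488x2 + 43x3 + 100x4 + 497x5 ≥ 313   (crude protein)
  21.5x1 + 23.6x2 + 1.5x3 + 2.1x4 + 26x5 ≥ 44.4   (lysine)
  10.5x1 + 52.1x2 + 1.3x3 + 2.7x4 + 6.8x5 ≥ 74.9   (phosphorus)
  x3 ≤ 1.3
  x4 ≤ 0.5
  x1, x2, x3, x4, x5 ≥ 0.
The optimal basis is {canola meal, meat-and-bone meal, oat hulls, sorghum}; soybean meal drops out. The metabolisable energy, lysine, phosphorus, the sorghum cap requirements are met with equality.
Optimal quantities: canola meal = 0.5429 kg, meat-and-bone meal = 1.276 kg, oat hulls = 1.035 kg, sorghum = 0.5 kg.
Objective = 0.36·0.5429 + 0.75·1.276 + 0.1·1.035 + 0.21·0.5 = 1.3609.

$1.36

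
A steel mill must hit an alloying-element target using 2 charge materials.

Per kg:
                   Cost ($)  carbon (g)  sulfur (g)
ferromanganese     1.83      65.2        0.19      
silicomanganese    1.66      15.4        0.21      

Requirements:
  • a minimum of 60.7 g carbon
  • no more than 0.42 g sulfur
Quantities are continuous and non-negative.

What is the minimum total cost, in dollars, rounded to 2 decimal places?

This is a linear program. Let x1 = kg of ferromanganese, x2 = kg of silicomanganese.
min 1.83x1 + 1.66x2 subject to:
  65.2x1 + 15.4x2 ≥ 60.7   (carbon)
  0.19x1 + 0.21x2 ≤ 0.42   (sulfur)
  x1, x2 ≥ 0.
At the optimum only ferromanganese is positive (silicomanganese = 0). Binding constraint: carbon.
That vertex is x1 = 0.931.
Objective = 1.83·0.931 = 1.7037.

$1.70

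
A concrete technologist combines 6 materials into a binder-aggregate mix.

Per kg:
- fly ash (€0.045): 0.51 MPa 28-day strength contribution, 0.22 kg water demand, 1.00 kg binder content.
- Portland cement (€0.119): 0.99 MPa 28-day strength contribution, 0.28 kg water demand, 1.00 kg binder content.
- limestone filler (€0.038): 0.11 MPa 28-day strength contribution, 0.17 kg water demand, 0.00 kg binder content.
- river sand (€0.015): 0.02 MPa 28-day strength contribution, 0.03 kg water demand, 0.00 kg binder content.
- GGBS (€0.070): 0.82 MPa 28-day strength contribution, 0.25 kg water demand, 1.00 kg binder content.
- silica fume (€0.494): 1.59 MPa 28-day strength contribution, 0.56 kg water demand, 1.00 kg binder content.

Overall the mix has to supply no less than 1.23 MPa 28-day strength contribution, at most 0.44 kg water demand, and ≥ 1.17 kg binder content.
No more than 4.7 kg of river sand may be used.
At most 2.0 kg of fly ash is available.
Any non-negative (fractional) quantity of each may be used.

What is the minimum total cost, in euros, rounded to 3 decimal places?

Let x1 = kg of fly ash, x2 = kg of Portland cement, x3 = kg of limestone filler, x4 = kg of river sand, x5 = kg of GGBS, x6 = kg of silica fume.
Minimize 0.045x1 + 0.119x2 + 0.038x3 + 0.015x4 + 0.07x5 + 0.494x6 with:
  0.51x1 + 0.99x2 + 0.11x3 + 0.02x4 + 0.82x5 + 1.59x6 ≥ 1.23   (28-day strength contribution)
  0.22x1 + 0.28x2 + 0.17x3 + 0.03x4 + 0.25x5 + 0.56x6 ≤ 0.44   (water demand)
  1x1 + 1x2 + 1x5 + 1x6 ≥ 1.17   (binder content)
  x4 ≤ 4.7
  x1 ≤ 2
  x1, x2, x3, x4, x5, x6 ≥ 0.
The optimal basis is {GGBS}; fly ash, Portland cement, limestone filler, river sand, silica fume drop out. There the 28-day strength contribution constraint is tight.
Optimal quantities: GGBS = 1.5 kg.
Hence cost = 0.07·1.5 = €0.10500.

€0.105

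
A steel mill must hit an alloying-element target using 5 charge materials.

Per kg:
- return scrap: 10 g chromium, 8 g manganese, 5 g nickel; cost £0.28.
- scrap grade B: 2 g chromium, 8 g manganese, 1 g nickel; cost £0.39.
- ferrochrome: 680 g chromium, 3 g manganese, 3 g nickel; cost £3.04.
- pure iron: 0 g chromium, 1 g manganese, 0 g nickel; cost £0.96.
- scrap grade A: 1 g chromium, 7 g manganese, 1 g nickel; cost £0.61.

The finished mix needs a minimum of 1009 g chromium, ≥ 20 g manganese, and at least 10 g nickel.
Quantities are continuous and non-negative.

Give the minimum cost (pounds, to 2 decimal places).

Let x1 = kg of return scrap, x2 = kg of scrap grade B, x3 = kg of ferrochrome, x4 = kg of pure iron, x5 = kg of scrap grade A.
Minimise 0.28x1 + 0.39x2 + 3.04x3 + 0.96x4 + 0.61x5 s.t.:
  10x1 + 2x2 + 680x3 + 1x5 ≥ 1009   (chromium)
  8x1 + 8x2 + 3x3 + 1x4 + 7x5 ≥ 20   (manganese)
  5x1 + 1x2 + 3x3 + 1x5 ≥ 10   (nickel)
  x1, x2, x3, x4, x5 ≥ 0.
The optimal basis is {return scrap, ferrochrome}; scrap grade B, pure iron, scrap grade A drop out. There the chromium and manganese constraints are tight.
Optimal quantities: return scrap = 1.954 kg, ferrochrome = 1.455 kg.
Cost = 0.28·1.954 + 3.04·1.455 = 4.9703.

£4.97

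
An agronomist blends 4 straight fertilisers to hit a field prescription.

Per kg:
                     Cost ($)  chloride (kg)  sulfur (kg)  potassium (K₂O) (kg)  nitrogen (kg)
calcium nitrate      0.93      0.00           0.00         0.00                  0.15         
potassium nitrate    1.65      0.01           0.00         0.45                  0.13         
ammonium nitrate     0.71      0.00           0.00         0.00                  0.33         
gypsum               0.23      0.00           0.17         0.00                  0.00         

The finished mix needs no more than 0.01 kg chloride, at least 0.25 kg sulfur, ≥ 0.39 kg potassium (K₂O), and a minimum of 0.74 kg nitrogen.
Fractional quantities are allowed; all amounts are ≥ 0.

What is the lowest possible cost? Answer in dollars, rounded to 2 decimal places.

This is a linear program. Let x1 = kg of calcium nitrate, x2 = kg of potassium nitrate, x3 = kg of ammonium nitrate, x4 = kg of gypsum.
Minimize 0.93x1 + 1.65x2 + 0.71x3 + 0.23x4 with:
  0.01x2 ≤ 0.01   (chloride)
  0.17x4 ≥ 0.25   (sulfur)
  0.45x2 ≥ 0.39   (potassium (K₂O))
  0.15x1 + 0.13x2 + 0.33x3 ≥ 0.74   (nitrogen)
  x1, x2, x3, x4 ≥ 0.
The optimal basis is {potassium nitrate, ammonium nitrate, gypsum}; calcium nitrate drops out. Binding constraints: sulfur, potassium (K₂O), nitrogen.
Solving gives x2 = 0.8667, x3 = 1.901, x4 = 1.471.
Objective = 1.65·0.8667 + 0.71·1.901 + 0.23·1.471 = 3.1181.

$3.12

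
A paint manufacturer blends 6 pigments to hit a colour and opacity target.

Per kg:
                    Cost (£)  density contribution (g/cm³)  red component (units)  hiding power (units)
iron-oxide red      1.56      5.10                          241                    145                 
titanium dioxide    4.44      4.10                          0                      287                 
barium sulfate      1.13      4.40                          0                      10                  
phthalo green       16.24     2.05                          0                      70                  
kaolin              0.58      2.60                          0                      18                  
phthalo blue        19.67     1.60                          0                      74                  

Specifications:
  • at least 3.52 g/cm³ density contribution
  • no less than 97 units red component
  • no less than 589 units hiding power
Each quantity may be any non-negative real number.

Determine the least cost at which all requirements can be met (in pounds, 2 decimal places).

£6.34

Let x1 = kg of iron-oxide red, x2 = kg of titanium dioxide, x3 = kg of barium sulfate, x4 = kg of phthalo green, x5 = kg of kaolin, x6 = kg of phthalo blue.
Minimize 1.56x1 + 4.44x2 + 1.13x3 + 16.24x4 + 0.58x5 + 19.67x6 subject to:
  5.1x1 + 4.1x2 + 4.4x3 + 2.05x4 + 2.6x5 + 1.6x6 ≥ 3.52   (density contribution)
  241x1 ≥ 97   (red component)
  145x1 + 287x2 + 10x3 + 70x4 + 18x5 + 74x6 ≥ 589   (hiding power)
  x1, x2, x3, x4, x5, x6 ≥ 0.
The optimal basis is {iron-oxide red}; titanium dioxide, barium sulfate, phthalo green, kaolin, phthalo blue drop out. Binding constraint: hiding power.
Solving gives x1 = 4.062.
Objective = 1.56·4.062 = 6.3367.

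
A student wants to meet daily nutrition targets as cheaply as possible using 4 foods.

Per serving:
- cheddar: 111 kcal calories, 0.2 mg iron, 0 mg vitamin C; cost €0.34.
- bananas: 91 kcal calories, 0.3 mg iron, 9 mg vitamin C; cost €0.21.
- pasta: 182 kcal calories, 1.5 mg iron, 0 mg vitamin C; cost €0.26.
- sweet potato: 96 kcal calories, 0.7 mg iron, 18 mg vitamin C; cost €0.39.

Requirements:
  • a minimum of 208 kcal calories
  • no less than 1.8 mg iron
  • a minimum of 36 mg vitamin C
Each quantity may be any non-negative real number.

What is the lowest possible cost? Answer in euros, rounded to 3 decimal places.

€0.849

Treat it as an LP. Let x1 = servings of cheddar, x2 = servings of bananas, x3 = servings of pasta, x4 = servings of sweet potato.
min 0.34x1 + 0.21x2 + 0.26x3 + 0.39x4 s.t.:
  111x1 + 91x2 + 182x3 + 96x4 ≥ 208   (calories)
  0.2x1 + 0.3x2 + 1.5x3 + 0.7x4 ≥ 1.8   (iron)
  9x2 + 18x4 ≥ 36   (vitamin C)
  x1, x2, x3, x4 ≥ 0.
The minimum-cost mix takes nothing from cheddar, bananas — only pasta, sweet potato. There the iron and vitamin C constraints are tight.
Optimal quantities: pasta = 0.2667 servings, sweet potato = 2 servings.
Cost = 0.26·0.2667 + 0.39·2 = 0.84934.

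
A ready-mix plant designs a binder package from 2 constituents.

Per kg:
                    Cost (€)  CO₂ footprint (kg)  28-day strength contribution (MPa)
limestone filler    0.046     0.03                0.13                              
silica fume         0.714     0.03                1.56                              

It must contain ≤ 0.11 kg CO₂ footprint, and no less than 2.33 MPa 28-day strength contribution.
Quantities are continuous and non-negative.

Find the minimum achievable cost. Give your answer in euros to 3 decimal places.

€1.034

Let x1 = kg of limestone filler, x2 = kg of silica fume.
Minimize 0.046x1 + 0.714x2 with:
  0.03x1 + 0.03x2 ≤ 0.11   (CO₂ footprint)
  0.13x1 + 1.56x2 ≥ 2.33   (28-day strength contribution)
  x1, x2 ≥ 0.
Both inputs are positive at the optimum. The CO₂ footprint and 28-day strength contribution requirements are met with equality.
That vertex is x1 = 2.371, x2 = 1.296.
Total cost: 0.046·2.371 + 0.714·1.296 = 1.03441.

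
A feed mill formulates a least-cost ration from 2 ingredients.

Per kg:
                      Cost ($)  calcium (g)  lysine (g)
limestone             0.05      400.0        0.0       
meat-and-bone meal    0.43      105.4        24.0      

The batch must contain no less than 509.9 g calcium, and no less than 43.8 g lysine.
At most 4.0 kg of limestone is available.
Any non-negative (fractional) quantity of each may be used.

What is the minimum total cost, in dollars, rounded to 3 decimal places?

$0.824

Let x1 = kg of limestone, x2 = kg of meat-and-bone meal.
min 0.05x1 + 0.43x2 with:
  400x1 + 105.4x2 ≥ 509.9   (calcium)
  24x2 ≥ 43.8   (lysine)
  x1 ≤ 4
  x1, x2 ≥ 0.
Both inputs are positive at the optimum. Binding constraints: calcium and lysine.
That vertex is x1 = 0.7939, x2 = 1.825.
Cost = 0.05·0.7939 + 0.43·1.825 = 0.82445.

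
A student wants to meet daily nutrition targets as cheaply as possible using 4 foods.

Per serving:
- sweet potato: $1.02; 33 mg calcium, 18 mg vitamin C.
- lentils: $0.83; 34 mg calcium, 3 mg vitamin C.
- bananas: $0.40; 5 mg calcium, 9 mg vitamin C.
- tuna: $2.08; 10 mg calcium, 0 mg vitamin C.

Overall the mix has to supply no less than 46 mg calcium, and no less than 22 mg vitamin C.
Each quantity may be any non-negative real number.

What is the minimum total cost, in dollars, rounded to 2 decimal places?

This is a linear program. Let x1 = servings of sweet potato, x2 = servings of lentils, x3 = servings of bananas, x4 = servings of tuna.
min 1.02x1 + 0.83x2 + 0.4x3 + 2.08x4 with:
  33x1 + 34x2 + 5x3 + 10x4 ≥ 46   (calcium)
  18x1 + 3x2 + 9x3 ≥ 22   (vitamin C)
  x1, x2, x3, x4 ≥ 0.
At the optimum only sweet potato, lentils are positive (bananas, tuna = 0). There the calcium and vitamin C constraints are tight.
Solving gives x1 = 1.189, x2 = 0.1988.
Hence cost = 1.02·1.189 + 0.83·0.1988 = $1.3778.

$1.38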